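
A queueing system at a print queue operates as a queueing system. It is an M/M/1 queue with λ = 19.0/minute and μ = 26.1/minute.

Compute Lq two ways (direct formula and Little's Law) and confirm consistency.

Method 1 (direct): Lq = λ²/(μ(μ-λ)) = 361.00/(26.1 × 7.10) = 1.9481

Method 2 (Little's Law):
W = 1/(μ-λ) = 1/7.10 = 0.140845
Wq = W - 1/μ = 0.140845 - 0.0383142 = 0.10253
Lq = λWq = 19.0 × 0.10253 = 1.9481 ✔ (matches Method 1)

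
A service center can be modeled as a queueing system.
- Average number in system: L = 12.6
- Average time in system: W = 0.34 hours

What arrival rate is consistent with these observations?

Little's Law: L = λW, so λ = L/W
λ = 12.6/0.34 = 37.0588 customers/hour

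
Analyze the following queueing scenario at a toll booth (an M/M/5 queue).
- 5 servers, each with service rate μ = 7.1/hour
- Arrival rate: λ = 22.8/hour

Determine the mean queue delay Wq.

Traffic intensity: ρ = λ/(cμ) = 22.8/(5×7.1) = 0.6423
Since ρ = 0.6423 < 1, system is stable.
Offered load a = λ/μ = cρ = 22.8/7.1 = 3.2113
P₀ = [ Σₙ₌₀^4 aⁿ/n! + a^5/(5!(1-ρ)) ]⁻¹
Σ = a^0/0! + a^1/1! + a^2/2! + a^3/3! + a^4/4! = 1.0000 + 3.2113 + 5.1561 + 5.5192 + 4.4309 = 19.3175
a^5/(5!(1-ρ)) = 341.4935/(120 × 0.35775) = 7.9547
P₀ = 1/(19.3175 + 7.9547) = 0.03667
Lq = P₀·a^5·ρ / (5!(1-ρ)²) = 0.03667 × 341.4935 × 0.6423 / (120 × 0.1280) = 0.5236
Wq = Lq/λ = 0.52364/22.8 = 0.02297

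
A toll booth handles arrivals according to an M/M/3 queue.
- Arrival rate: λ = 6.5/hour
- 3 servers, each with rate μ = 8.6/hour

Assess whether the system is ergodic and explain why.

Stability requires ρ = λ/(cμ) < 1
ρ = 6.5/(3 × 8.6) = 6.5/25.80 = 0.2519
Since 0.2519 < 1, the system is STABLE.
The servers are busy 25.19% of the time.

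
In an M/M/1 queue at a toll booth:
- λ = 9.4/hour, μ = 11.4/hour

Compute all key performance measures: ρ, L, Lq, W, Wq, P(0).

Step 1: ρ = λ/μ = 9.4/11.4 = 0.8246
Step 2: L = λ/(μ-λ) = 9.4/2.00 = 4.7000
Step 3: Lq = λ²/(μ(μ-λ)) = 88.36/(11.4×2.00) = 3.8754
Step 4: W = 1/(μ-λ) = 1/2.00 = 0.5000
Step 5: Wq = λ/(μ(μ-λ)) = 9.4/(11.4×2.00) = 0.4123
Step 6: P(0) = 1-ρ = 0.1754
Verify: L = λW = 9.4×0.5000 = 4.7000 ✔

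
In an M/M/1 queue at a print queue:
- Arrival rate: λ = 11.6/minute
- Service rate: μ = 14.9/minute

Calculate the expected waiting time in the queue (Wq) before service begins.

First, compute utilization: ρ = λ/μ = 11.6/14.9 = 0.7785
For M/M/1: Wq = λ/(μ(μ-λ))
Wq = 11.6/(14.9 × (14.9-11.6))
Wq = 11.6/(14.9 × 3.30)
Wq = 0.2359 minutes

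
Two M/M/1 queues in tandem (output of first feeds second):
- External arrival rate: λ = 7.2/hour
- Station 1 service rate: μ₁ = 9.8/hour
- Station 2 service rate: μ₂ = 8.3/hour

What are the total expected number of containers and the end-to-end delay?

By Jackson's theorem, each station behaves as independent M/M/1.
Station 1: ρ₁ = 7.2/9.8 = 0.7347, L₁ = ρ₁/(1-ρ₁) = λ/(μ₁-λ) = 7.2/2.60 = 2.7692
Station 2: ρ₂ = 7.2/8.3 = 0.8675, L₂ = ρ₂/(1-ρ₂) = λ/(μ₂-λ) = 7.2/1.10 = 6.5455
Total: L = L₁ + L₂ = 2.7692 + 6.5455 = 9.3147
W = L/λ = 9.3147/7.2 = 1.2937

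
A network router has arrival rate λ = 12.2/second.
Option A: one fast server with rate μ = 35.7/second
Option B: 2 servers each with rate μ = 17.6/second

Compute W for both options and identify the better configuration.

Option A: single server μ = 35.7 (M/M/1)
  ρ_A = 12.2/35.7 = 0.3417
  W_A = 1/(μ-λ) = 1/(35.7-12.2) = 1/23.50 = 0.04255

Option B: 2 servers μ = 17.6 (M/M/2)
  ρ_B = λ/(cμ) = 12.2/(2×17.6) = 0.3466
  Offered load a = λ/μ = cρ = 12.2/17.6 = 0.6932
  P₀ = [ Σₙ₌₀^1 aⁿ/n! + a^2/(2!(1-ρ)) ]⁻¹
  Σ = a^0/0! + a^1/1! = 1.0000 + 0.6932 = 1.6932
  a^2/(2!(1-ρ)) = 0.4805/(2 × 0.6534) = 0.3677
  P₀ = 1/(1.6932 + 0.3677) = 0.4852
  Lq = P₀·a^2·ρ / (2!(1-ρ)²) = 0.4852 × 0.4805 × 0.3466 / (2 × 0.4269) = 0.09464
  Wq_B = Lq/λ = 0.09464/12.2 = 0.007757
  W_B = Wq_B + 1/μ = 0.007757 + 0.05682 = 0.06458

Since W_A = 0.04255 < W_B = 0.06458, Option A (single fast server) has the shorter time in system.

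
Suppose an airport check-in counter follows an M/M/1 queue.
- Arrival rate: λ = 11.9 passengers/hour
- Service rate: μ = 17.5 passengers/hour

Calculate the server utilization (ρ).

Server utilization: ρ = λ/μ
ρ = 11.9/17.5 = 0.6800
The server is busy 68.00% of the time.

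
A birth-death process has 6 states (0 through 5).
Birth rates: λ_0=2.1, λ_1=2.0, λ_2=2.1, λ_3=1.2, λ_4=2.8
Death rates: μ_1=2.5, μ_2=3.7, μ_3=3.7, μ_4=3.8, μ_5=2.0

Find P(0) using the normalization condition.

Ratios P(n)/P(0) = (λ₀···λₙ₋₁)/(μ₁···μₙ):
P(1)/P(0) = (2.1)/(2.5) = 0.8400
P(2)/P(0) = (2.1×2.0)/(2.5×3.7) = 0.4541
P(3)/P(0) = (2.1×2.0×2.1)/(2.5×3.7×3.7) = 0.2577
P(4)/P(0) = (2.1×2.0×2.1×1.2)/(2.5×3.7×3.7×3.8) = 0.08138
P(5)/P(0) = (2.1×2.0×2.1×1.2×2.8)/(2.5×3.7×3.7×3.8×2.0) = 0.1139

Normalization: ∑ P(n) = 1
P(0) × (1.0000 + 0.8400 + 0.4541 + 0.2577 + 0.08138 + 0.1139) = 1
P(0) × 2.7471 = 1
P(0) = 1/2.7471 = 0.3640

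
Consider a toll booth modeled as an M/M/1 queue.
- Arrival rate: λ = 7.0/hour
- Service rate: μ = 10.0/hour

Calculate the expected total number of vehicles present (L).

ρ = λ/μ = 7.0/10.0 = 0.7000
For M/M/1: L = λ/(μ-λ)
L = 7.0/(10.0-7.0) = 7.0/3.00
L = 2.3333 vehicles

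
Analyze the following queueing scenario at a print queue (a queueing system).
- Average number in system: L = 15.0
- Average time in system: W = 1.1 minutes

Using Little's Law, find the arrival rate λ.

Little's Law: L = λW, so λ = L/W
λ = 15.0/1.1 = 13.6364 jobs/minute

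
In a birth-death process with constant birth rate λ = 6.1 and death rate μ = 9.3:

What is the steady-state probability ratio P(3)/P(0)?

For constant rates: P(n)/P(0) = (λ/μ)^n
P(3)/P(0) = (6.1/9.3)^3 = 0.6559^3 = 0.2822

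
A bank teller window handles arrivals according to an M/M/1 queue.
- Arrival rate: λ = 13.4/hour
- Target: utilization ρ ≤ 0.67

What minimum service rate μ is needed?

ρ = λ/μ, so μ = λ/ρ
μ ≥ 13.4/0.67 = 20.0000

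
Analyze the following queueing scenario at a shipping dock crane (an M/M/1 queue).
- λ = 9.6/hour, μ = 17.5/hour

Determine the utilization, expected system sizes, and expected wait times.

Step 1: ρ = λ/μ = 9.6/17.5 = 0.5486
Step 2: L = λ/(μ-λ) = 9.6/7.90 = 1.2152
Step 3: Lq = λ²/(μ(μ-λ)) = 92.16/(17.5×7.90) = 0.6666
Step 4: W = 1/(μ-λ) = 1/7.90 = 0.12658
Step 5: Wq = λ/(μ(μ-λ)) = 9.6/(17.5×7.90) = 0.06944
Step 6: P(0) = 1-ρ = 0.4514
Verify: L = λW = 9.6×0.12658 = 1.2152 ✔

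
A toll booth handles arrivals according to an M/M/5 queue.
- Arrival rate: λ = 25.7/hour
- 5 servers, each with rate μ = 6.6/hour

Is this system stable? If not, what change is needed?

Stability requires ρ = λ/(cμ) < 1
ρ = 25.7/(5 × 6.6) = 25.7/33.00 = 0.7788
Since 0.7788 < 1, the system is STABLE.
The servers are busy 77.88% of the time.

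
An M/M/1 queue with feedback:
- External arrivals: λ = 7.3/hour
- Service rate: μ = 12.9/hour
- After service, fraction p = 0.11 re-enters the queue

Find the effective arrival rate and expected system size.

Effective arrival rate: λ_eff = λ/(1-p) = 7.3/(1-0.11) = 7.3/0.89 = 8.2022
ρ = λ_eff/μ = 8.2022/12.9 = 0.63583
L = ρ/(1-ρ) = 0.63583/(1-0.63583) = 1.7460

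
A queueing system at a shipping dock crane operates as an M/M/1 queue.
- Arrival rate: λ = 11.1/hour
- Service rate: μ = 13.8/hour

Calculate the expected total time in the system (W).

First, compute utilization: ρ = λ/μ = 11.1/13.8 = 0.8043
For M/M/1: W = 1/(μ-λ)
W = 1/(13.8-11.1) = 1/2.70
W = 0.3704 hours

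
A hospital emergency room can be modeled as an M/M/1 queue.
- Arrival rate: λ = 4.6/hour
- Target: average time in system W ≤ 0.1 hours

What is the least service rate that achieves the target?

For M/M/1: W = 1/(μ-λ)
Need W ≤ 0.1, so 1/(μ-λ) ≤ 0.1
μ - λ ≥ 1/0.1 = 10.0000
μ ≥ 4.6 + 10.0000 = 14.6000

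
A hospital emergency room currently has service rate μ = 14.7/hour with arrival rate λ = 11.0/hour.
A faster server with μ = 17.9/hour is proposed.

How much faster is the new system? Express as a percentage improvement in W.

System 1: ρ₁ = 11.0/14.7 = 0.7483, W₁ = 1/(14.7-11.0) = 0.27027
System 2: ρ₂ = 11.0/17.9 = 0.6145, W₂ = 1/(17.9-11.0) = 0.14493
Improvement: (W₁-W₂)/W₁ = (0.27027-0.14493)/0.27027 = 46.38%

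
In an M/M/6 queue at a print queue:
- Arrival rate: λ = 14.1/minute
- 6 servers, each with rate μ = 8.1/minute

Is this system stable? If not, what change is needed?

Stability requires ρ = λ/(cμ) < 1
ρ = 14.1/(6 × 8.1) = 14.1/48.60 = 0.2901
Since 0.2901 < 1, the system is STABLE.
The servers are busy 29.01% of the time.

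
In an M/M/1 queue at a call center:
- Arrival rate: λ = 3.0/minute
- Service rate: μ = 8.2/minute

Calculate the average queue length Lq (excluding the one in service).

ρ = λ/μ = 3.0/8.2 = 0.3659
For M/M/1: Lq = λ²/(μ(μ-λ))
Lq = 9.00/(8.2 × 5.20)
Lq = 0.2111 calls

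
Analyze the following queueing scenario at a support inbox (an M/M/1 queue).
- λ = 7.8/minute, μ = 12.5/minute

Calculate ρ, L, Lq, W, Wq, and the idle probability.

Step 1: ρ = λ/μ = 7.8/12.5 = 0.6240
Step 2: L = λ/(μ-λ) = 7.8/4.70 = 1.6596
Step 3: Lq = λ²/(μ(μ-λ)) = 60.84/(12.5×4.70) = 1.0356
Step 4: W = 1/(μ-λ) = 1/4.70 = 0.21277
Step 5: Wq = λ/(μ(μ-λ)) = 7.8/(12.5×4.70) = 0.1328
Step 6: P(0) = 1-ρ = 0.3760
Verify: L = λW = 7.8×0.21277 = 1.6596 ✔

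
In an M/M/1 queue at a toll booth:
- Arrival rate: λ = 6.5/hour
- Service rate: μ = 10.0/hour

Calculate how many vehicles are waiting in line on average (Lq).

ρ = λ/μ = 6.5/10.0 = 0.6500
For M/M/1: Lq = λ²/(μ(μ-λ))
Lq = 42.25/(10.0 × 3.50)
Lq = 1.2071 vehicles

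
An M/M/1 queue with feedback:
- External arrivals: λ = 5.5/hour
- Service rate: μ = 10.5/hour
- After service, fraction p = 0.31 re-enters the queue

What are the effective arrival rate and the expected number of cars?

Effective arrival rate: λ_eff = λ/(1-p) = 5.5/(1-0.31) = 5.5/0.69 = 7.97101
ρ = λ_eff/μ = 7.97101/10.5 = 0.759144
L = ρ/(1-ρ) = 0.759144/(1-0.759144) = 3.1519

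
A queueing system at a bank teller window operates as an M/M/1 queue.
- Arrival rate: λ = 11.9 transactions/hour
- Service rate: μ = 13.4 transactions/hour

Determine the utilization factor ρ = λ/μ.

Server utilization: ρ = λ/μ
ρ = 11.9/13.4 = 0.8881
The server is busy 88.81% of the time.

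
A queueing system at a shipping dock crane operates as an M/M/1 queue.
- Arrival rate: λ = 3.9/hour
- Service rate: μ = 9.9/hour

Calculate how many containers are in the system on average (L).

ρ = λ/μ = 3.9/9.9 = 0.3939
For M/M/1: L = λ/(μ-λ)
L = 3.9/(9.9-3.9) = 3.9/6.00
L = 0.6500 containers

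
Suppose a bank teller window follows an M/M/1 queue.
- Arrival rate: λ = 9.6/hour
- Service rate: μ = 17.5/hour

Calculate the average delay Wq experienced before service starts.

First, compute utilization: ρ = λ/μ = 9.6/17.5 = 0.5486
For M/M/1: Wq = λ/(μ(μ-λ))
Wq = 9.6/(17.5 × (17.5-9.6))
Wq = 9.6/(17.5 × 7.90)
Wq = 0.06944 hours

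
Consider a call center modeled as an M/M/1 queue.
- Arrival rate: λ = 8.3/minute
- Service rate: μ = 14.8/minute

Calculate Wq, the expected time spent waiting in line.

First, compute utilization: ρ = λ/μ = 8.3/14.8 = 0.5608
For M/M/1: Wq = λ/(μ(μ-λ))
Wq = 8.3/(14.8 × (14.8-8.3))
Wq = 8.3/(14.8 × 6.50)
Wq = 0.08628 minutes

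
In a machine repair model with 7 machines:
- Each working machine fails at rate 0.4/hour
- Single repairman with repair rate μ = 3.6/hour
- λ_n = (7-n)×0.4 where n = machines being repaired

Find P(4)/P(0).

P(4)/P(0) = ∏_{i=0}^{4-1} λ_i/μ_{i+1}
= (7-0)×0.4/3.6 × (7-1)×0.4/3.6 × (7-2)×0.4/3.6 × (7-3)×0.4/3.6
= 0.1280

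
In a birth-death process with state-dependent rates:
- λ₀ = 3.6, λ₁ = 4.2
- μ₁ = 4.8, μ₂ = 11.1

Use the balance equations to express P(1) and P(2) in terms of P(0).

Balance equations:
State 0: λ₀P₀ = μ₁P₁ → P₁ = (λ₀/μ₁)P₀ = (3.6/4.8)P₀ = 0.7500P₀
State 1: P₂ = (λ₀λ₁)/(μ₁μ₂)P₀ = (3.6×4.2)/(4.8×11.1)P₀ = 0.2838P₀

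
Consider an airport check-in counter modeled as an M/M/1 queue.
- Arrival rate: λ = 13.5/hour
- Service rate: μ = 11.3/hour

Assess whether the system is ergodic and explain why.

Stability requires ρ = λ/(cμ) < 1
ρ = 13.5/(1 × 11.3) = 13.5/11.30 = 1.1947
Since 1.1947 ≥ 1, the system is UNSTABLE.
Queue grows without bound. Need μ > λ = 13.5.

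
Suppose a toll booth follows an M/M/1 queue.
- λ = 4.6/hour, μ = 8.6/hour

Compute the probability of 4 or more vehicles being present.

ρ = λ/μ = 4.6/8.6 = 0.53488
P(N ≥ n) = ρⁿ
P(N ≥ 4) = 0.53488^4
P(N ≥ 4) = 0.08185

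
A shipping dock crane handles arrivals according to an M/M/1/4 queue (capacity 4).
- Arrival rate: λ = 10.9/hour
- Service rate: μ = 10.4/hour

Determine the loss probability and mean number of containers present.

ρ = λ/μ = 10.9/10.4 = 1.04808
P₀ = (1-ρ)/(1-ρ^(K+1)) = (1-1.04808)/(1-1.04808^5) = -0.048080/-0.26466 = 0.1817
P_K = P₀×ρ^K = 0.1817 × 1.04808^4 = 0.1817 × 1.2066 = 0.2192
Blocking probability P_4 = 0.2192 (21.92%)
L = ρ[1 - (K+1)ρ^K + Kρ^(K+1)] / [(1-ρ)(1-ρ^(K+1))]
L = 1.04808 × (1 - 5×1.206640 + 4×1.264655) / ((1 - 1.04808) × (1 - 1.264655)) = 2.0938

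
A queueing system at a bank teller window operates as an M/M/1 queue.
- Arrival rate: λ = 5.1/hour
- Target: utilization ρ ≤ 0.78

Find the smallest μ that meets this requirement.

ρ = λ/μ, so μ = λ/ρ
μ ≥ 5.1/0.78 = 6.5385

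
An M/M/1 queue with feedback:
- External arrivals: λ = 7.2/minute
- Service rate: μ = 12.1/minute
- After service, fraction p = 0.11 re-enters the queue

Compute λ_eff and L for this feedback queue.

Effective arrival rate: λ_eff = λ/(1-p) = 7.2/(1-0.11) = 7.2/0.89 = 8.0899
ρ = λ_eff/μ = 8.0899/12.1 = 0.66859
L = ρ/(1-ρ) = 0.66859/(1-0.66859) = 2.0174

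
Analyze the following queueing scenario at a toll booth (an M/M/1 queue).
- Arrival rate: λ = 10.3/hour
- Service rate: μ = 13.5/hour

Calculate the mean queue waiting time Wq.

First, compute utilization: ρ = λ/μ = 10.3/13.5 = 0.7630
For M/M/1: Wq = λ/(μ(μ-λ))
Wq = 10.3/(13.5 × (13.5-10.3))
Wq = 10.3/(13.5 × 3.20)
Wq = 0.2384 hours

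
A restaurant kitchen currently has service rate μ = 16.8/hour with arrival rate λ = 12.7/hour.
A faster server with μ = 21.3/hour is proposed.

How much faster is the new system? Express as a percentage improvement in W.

System 1: ρ₁ = 12.7/16.8 = 0.7560, W₁ = 1/(16.8-12.7) = 0.243902
System 2: ρ₂ = 12.7/21.3 = 0.5962, W₂ = 1/(21.3-12.7) = 0.116279
Improvement: (W₁-W₂)/W₁ = (0.243902-0.116279)/0.243902 = 52.33%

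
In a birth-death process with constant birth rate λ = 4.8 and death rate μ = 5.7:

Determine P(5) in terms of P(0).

For constant rates: P(n)/P(0) = (λ/μ)^n
P(5)/P(0) = (4.8/5.7)^5 = 0.8421^5 = 0.4235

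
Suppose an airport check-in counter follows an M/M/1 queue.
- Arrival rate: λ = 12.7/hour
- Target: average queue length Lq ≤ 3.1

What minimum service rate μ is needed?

For M/M/1: Lq = λ²/(μ(μ-λ))
Need Lq ≤ 3.1, i.e. μ(μ-λ) ≥ λ²/3.1
μ² - 12.7μ - 161.29/3.1 ≥ 0  →  μ² - 12.7μ - 52.02903 ≥ 0
Quadratic formula (positive root): μ = [λ + √(λ² + 4×52.02903)]/2
Discriminant: 161.29 + 4×52.02903 = 369.4061, √369.4061 = 19.21994
μ ≥ (12.7 + 19.21994)/2 = 15.9600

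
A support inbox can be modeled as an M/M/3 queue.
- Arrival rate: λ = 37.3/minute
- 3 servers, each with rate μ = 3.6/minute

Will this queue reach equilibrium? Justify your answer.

Stability requires ρ = λ/(cμ) < 1
ρ = 37.3/(3 × 3.6) = 37.3/10.80 = 3.4537
Since 3.4537 ≥ 1, the system is UNSTABLE.
Need c > λ/μ = 37.3/3.6 = 10.36.
Minimum servers needed: c = 11.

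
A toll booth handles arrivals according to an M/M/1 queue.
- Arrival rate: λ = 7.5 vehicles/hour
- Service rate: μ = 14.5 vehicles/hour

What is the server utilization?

Server utilization: ρ = λ/μ
ρ = 7.5/14.5 = 0.5172
The server is busy 51.72% of the time.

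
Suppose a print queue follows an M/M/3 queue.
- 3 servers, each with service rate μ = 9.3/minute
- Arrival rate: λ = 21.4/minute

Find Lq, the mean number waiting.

Traffic intensity: ρ = λ/(cμ) = 21.4/(3×9.3) = 0.7670
Since ρ = 0.7670 < 1, system is stable.
Offered load a = λ/μ = cρ = 21.4/9.3 = 2.3011
P₀ = [ Σₙ₌₀^2 aⁿ/n! + a^3/(3!(1-ρ)) ]⁻¹
Σ = a^0/0! + a^1/1! + a^2/2! = 1.000000 + 2.301075 + 2.647474 = 5.9485
a^3/(3!(1-ρ)) = 12.1841/(6 × 0.232975) = 8.7163
P₀ = 1/(5.9485 + 8.7163) = 0.06819
Lq = P₀·a^3·ρ / (3!(1-ρ)²) = 0.0681903 × 12.1841 × 0.767025 / (6 × 0.0542773) = 1.9568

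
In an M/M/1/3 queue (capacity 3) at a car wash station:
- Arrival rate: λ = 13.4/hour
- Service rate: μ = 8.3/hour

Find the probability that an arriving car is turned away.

ρ = λ/μ = 13.4/8.3 = 1.6145
P₀ = (1-ρ)/(1-ρ^(K+1)) = (1-1.6145)/(1-1.6145^4) = -0.6145/-5.7944 = 0.1061
P_K = P₀×ρ^K = 0.10605 × 1.6145^3 = 0.10605 × 4.2084 = 0.4463
Blocking probability = 44.63%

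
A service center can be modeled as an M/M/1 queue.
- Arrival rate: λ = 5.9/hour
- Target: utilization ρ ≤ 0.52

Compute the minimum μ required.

ρ = λ/μ, so μ = λ/ρ
μ ≥ 5.9/0.52 = 11.3462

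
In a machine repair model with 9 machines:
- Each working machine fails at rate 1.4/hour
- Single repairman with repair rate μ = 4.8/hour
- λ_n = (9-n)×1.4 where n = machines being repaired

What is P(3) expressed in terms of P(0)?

P(3)/P(0) = ∏_{i=0}^{3-1} λ_i/μ_{i+1}
= (9-0)×1.4/4.8 × (9-1)×1.4/4.8 × (9-2)×1.4/4.8
= 12.5052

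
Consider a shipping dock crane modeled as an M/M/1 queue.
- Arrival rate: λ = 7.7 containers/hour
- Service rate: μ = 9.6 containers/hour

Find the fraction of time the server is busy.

Server utilization: ρ = λ/μ
ρ = 7.7/9.6 = 0.8021
The server is busy 80.21% of the time.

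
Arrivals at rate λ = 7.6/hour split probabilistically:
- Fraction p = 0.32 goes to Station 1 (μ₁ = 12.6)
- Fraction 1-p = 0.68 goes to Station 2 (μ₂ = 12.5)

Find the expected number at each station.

Effective rates: λ₁ = 7.6×0.32 = 2.432, λ₂ = 7.6×0.68 = 5.168
Station 1: ρ₁ = 2.432/12.6 = 0.1930, L₁ = ρ₁/(1-ρ₁) = 0.1930/(1-0.1930) = 0.2392
Station 2: ρ₂ = 5.168/12.5 = 0.41344, L₂ = ρ₂/(1-ρ₂) = 0.41344/(1-0.41344) = 0.7049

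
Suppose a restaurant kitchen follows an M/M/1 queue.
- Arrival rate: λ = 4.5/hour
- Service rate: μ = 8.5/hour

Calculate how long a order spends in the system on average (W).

First, compute utilization: ρ = λ/μ = 4.5/8.5 = 0.5294
For M/M/1: W = 1/(μ-λ)
W = 1/(8.5-4.5) = 1/4.00
W = 0.2500 hours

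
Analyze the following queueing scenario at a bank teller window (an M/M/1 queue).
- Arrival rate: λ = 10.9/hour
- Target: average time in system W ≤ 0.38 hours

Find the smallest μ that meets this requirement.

For M/M/1: W = 1/(μ-λ)
Need W ≤ 0.38, so 1/(μ-λ) ≤ 0.38
μ - λ ≥ 1/0.38 = 2.6316
μ ≥ 10.9 + 2.6316 = 13.5316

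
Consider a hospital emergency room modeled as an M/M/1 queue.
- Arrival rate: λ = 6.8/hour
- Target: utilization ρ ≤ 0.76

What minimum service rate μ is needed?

ρ = λ/μ, so μ = λ/ρ
μ ≥ 6.8/0.76 = 8.9474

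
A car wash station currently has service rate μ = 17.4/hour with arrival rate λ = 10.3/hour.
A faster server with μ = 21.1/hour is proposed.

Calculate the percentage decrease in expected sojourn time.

System 1: ρ₁ = 10.3/17.4 = 0.5920, W₁ = 1/(17.4-10.3) = 0.14085
System 2: ρ₂ = 10.3/21.1 = 0.4882, W₂ = 1/(21.1-10.3) = 0.092593
Improvement: (W₁-W₂)/W₁ = (0.14085-0.092593)/0.14085 = 34.26%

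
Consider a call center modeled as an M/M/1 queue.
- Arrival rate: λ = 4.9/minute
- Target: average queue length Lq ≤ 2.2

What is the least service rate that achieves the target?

For M/M/1: Lq = λ²/(μ(μ-λ))
Need Lq ≤ 2.2, i.e. μ(μ-λ) ≥ λ²/2.2
μ² - 4.9μ - 24.01/2.2 ≥ 0  →  μ² - 4.9μ - 10.913636 ≥ 0
Quadratic formula (positive root): μ = [λ + √(λ² + 4×10.913636)]/2
Discriminant: 24.01 + 4×10.913636 = 67.6645, √67.6645 = 8.2258
μ ≥ (4.9 + 8.2258)/2 = 6.5629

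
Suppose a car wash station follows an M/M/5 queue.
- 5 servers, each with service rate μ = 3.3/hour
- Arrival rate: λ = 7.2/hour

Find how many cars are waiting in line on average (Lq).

Traffic intensity: ρ = λ/(cμ) = 7.2/(5×3.3) = 0.4364
Since ρ = 0.4364 < 1, system is stable.
Offered load a = λ/μ = cρ = 7.2/3.3 = 2.1818
P₀ = [ Σₙ₌₀^4 aⁿ/n! + a^5/(5!(1-ρ)) ]⁻¹
Σ = a^0/0! + a^1/1! + a^2/2! + a^3/3! + a^4/4! = 1.0000 + 2.1818 + 2.3802 + 1.7310 + 0.9442 = 8.2372
a^5/(5!(1-ρ)) = 49.4416/(120 × 0.5636) = 0.7310
P₀ = 1/(8.2372 + 0.7310) = 0.1115
Lq = P₀·a^5·ρ / (5!(1-ρ)²) = 0.1115 × 49.4416 × 0.4364 / (120 × 0.3177) = 0.06310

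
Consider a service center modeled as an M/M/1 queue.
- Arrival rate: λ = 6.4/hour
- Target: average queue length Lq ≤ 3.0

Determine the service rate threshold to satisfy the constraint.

For M/M/1: Lq = λ²/(μ(μ-λ))
Need Lq ≤ 3.0, i.e. μ(μ-λ) ≥ λ²/3.0
μ² - 6.4μ - 40.96/3.0 ≥ 0  →  μ² - 6.4μ - 13.65333 ≥ 0
Quadratic formula (positive root): μ = [λ + √(λ² + 4×13.65333)]/2
Discriminant: 40.96 + 4×13.65333 = 95.5733, √95.5733 = 9.7762
μ ≥ (6.4 + 9.7762)/2 = 8.0881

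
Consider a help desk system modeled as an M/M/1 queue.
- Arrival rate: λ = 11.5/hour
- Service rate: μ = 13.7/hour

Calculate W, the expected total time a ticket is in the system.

First, compute utilization: ρ = λ/μ = 11.5/13.7 = 0.8394
For M/M/1: W = 1/(μ-λ)
W = 1/(13.7-11.5) = 1/2.20
W = 0.4545 hours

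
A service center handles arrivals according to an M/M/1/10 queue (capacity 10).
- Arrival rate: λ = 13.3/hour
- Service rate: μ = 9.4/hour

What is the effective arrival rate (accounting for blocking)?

ρ = λ/μ = 13.3/9.4 = 1.414894
P₀ = (1-ρ)/(1-ρ^(K+1)) = (1-1.414894)/(1-1.414894^11) = -0.4149/-44.4949 = 0.009325
P_K = P₀×ρ^K = 0.009325 × 1.414894^10 = 0.009325 × 32.1543 = 0.2998
λ_eff = λ(1-P_K) = 13.3 × (1 - 0.2998234) = 13.3 × 0.7001766 = 9.3123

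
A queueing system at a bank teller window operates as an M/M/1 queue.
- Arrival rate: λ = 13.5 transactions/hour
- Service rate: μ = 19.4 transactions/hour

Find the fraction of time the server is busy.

Server utilization: ρ = λ/μ
ρ = 13.5/19.4 = 0.6959
The server is busy 69.59% of the time.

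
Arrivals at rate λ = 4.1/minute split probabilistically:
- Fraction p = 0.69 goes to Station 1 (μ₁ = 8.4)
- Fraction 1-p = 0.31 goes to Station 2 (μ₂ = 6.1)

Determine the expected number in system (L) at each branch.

Effective rates: λ₁ = 4.1×0.69 = 2.829, λ₂ = 4.1×0.31 = 1.271
Station 1: ρ₁ = 2.829/8.4 = 0.3368, L₁ = ρ₁/(1-ρ₁) = 0.3368/(1-0.3368) = 0.5078
Station 2: ρ₂ = 1.271/6.1 = 0.20836, L₂ = ρ₂/(1-ρ₂) = 0.20836/(1-0.20836) = 0.2632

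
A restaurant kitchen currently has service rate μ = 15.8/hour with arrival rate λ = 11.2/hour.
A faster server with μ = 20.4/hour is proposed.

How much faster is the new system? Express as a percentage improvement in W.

System 1: ρ₁ = 11.2/15.8 = 0.7089, W₁ = 1/(15.8-11.2) = 0.2174
System 2: ρ₂ = 11.2/20.4 = 0.5490, W₂ = 1/(20.4-11.2) = 0.1087
Improvement: (W₁-W₂)/W₁ = (0.2174-0.1087)/0.2174 = 50.00%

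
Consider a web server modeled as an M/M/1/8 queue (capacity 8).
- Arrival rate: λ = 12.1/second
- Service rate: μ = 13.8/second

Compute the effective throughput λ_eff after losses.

ρ = λ/μ = 12.1/13.8 = 0.87681
P₀ = (1-ρ)/(1-ρ^(K+1)) = (1-0.87681)/(1-0.87681^9) = 0.1232/0.6937 = 0.1776
P_K = P₀×ρ^K = 0.1776 × 0.87681^8 = 0.1776 × 0.3493 = 0.06204
λ_eff = λ(1-P_K) = 12.1 × (1 - 0.06204) = 12.1 × 0.93796 = 11.3493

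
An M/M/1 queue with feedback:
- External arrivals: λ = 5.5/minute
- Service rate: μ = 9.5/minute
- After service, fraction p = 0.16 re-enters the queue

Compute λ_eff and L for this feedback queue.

Effective arrival rate: λ_eff = λ/(1-p) = 5.5/(1-0.16) = 5.5/0.84 = 6.5476
ρ = λ_eff/μ = 6.5476/9.5 = 0.68922
L = ρ/(1-ρ) = 0.68922/(1-0.68922) = 2.2177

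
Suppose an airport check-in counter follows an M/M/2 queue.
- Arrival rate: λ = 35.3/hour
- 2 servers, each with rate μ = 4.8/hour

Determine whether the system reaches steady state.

Stability requires ρ = λ/(cμ) < 1
ρ = 35.3/(2 × 4.8) = 35.3/9.60 = 3.6771
Since 3.6771 ≥ 1, the system is UNSTABLE.
Need c > λ/μ = 35.3/4.8 = 7.35.
Minimum servers needed: c = 8.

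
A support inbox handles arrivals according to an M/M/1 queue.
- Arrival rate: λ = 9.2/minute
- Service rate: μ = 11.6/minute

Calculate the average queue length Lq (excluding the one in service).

ρ = λ/μ = 9.2/11.6 = 0.7931
For M/M/1: Lq = λ²/(μ(μ-λ))
Lq = 84.64/(11.6 × 2.40)
Lq = 3.0402 emails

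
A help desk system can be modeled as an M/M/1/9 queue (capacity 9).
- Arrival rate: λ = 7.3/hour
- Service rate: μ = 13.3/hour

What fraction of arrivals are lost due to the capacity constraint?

ρ = λ/μ = 7.3/13.3 = 0.54887
P₀ = (1-ρ)/(1-ρ^(K+1)) = (1-0.54887)/(1-0.54887^10) = 0.45113/0.99752 = 0.4523
P_K = P₀×ρ^K = 0.4523 × 0.54887^9 = 0.4523 × 0.004521 = 0.002045
Blocking probability = 0.20%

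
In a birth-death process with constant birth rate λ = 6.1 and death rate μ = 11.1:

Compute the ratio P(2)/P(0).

For constant rates: P(n)/P(0) = (λ/μ)^n
P(2)/P(0) = (6.1/11.1)^2 = 0.5495^2 = 0.3020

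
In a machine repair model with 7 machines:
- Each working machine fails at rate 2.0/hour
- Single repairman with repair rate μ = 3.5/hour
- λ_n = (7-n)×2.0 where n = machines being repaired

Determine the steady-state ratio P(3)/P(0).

P(3)/P(0) = ∏_{i=0}^{3-1} λ_i/μ_{i+1}
= (7-0)×2.0/3.5 × (7-1)×2.0/3.5 × (7-2)×2.0/3.5
= 39.1837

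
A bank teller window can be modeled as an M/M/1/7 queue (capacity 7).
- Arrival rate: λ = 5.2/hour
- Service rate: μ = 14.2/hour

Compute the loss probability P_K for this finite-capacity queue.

ρ = λ/μ = 5.2/14.2 = 0.3662
P₀ = (1-ρ)/(1-ρ^(K+1)) = (1-0.3662)/(1-0.3662^8) = 0.6338/0.9997 = 0.6340
P_K = P₀×ρ^K = 0.6340 × 0.3662^7 = 0.6340 × 0.0008831 = 0.0005599
Blocking probability = 0.05599%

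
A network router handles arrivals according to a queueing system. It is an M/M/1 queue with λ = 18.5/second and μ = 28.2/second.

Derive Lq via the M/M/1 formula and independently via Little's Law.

Method 1 (direct): Lq = λ²/(μ(μ-λ)) = 342.25/(28.2 × 9.70) = 1.2512

Method 2 (Little's Law):
W = 1/(μ-λ) = 1/9.70 = 0.10309
Wq = W - 1/μ = 0.10309 - 0.035461 = 0.06763
Lq = λWq = 18.5 × 0.06763 = 1.2512 ✔ (matches Method 1)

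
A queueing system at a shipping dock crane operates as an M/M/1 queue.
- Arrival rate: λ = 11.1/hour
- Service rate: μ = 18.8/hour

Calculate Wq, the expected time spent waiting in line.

First, compute utilization: ρ = λ/μ = 11.1/18.8 = 0.5904
For M/M/1: Wq = λ/(μ(μ-λ))
Wq = 11.1/(18.8 × (18.8-11.1))
Wq = 11.1/(18.8 × 7.70)
Wq = 0.07668 hours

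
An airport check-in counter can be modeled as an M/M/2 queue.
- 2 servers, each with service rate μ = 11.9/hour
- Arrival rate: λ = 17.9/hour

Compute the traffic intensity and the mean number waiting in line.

Traffic intensity: ρ = λ/(cμ) = 17.9/(2×11.9) = 0.7521
Since ρ = 0.7521 < 1, system is stable.
Offered load a = λ/μ = cρ = 17.9/11.9 = 1.5042
P₀ = [ Σₙ₌₀^1 aⁿ/n! + a^2/(2!(1-ρ)) ]⁻¹
Σ = a^0/0! + a^1/1! = 1.0000 + 1.5042 = 2.5042
a^2/(2!(1-ρ)) = 2.26262/(2 × 0.247899) = 4.5636
P₀ = 1/(2.5042 + 4.5636) = 0.1415
Lq = P₀·a^2·ρ / (2!(1-ρ)²) = 0.14149 × 2.2626 × 0.75210 / (2 × 0.061454) = 1.9590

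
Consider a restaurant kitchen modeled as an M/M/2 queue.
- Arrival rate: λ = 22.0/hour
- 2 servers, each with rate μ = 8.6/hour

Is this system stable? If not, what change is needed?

Stability requires ρ = λ/(cμ) < 1
ρ = 22.0/(2 × 8.6) = 22.0/17.20 = 1.2791
Since 1.2791 ≥ 1, the system is UNSTABLE.
Need c > λ/μ = 22.0/8.6 = 2.56.
Minimum servers needed: c = 3.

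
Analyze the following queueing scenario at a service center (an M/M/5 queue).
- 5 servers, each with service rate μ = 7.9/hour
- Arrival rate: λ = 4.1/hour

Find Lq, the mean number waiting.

Traffic intensity: ρ = λ/(cμ) = 4.1/(5×7.9) = 0.1038
Since ρ = 0.1038 < 1, system is stable.
Offered load a = λ/μ = cρ = 4.1/7.9 = 0.5190
P₀ = [ Σₙ₌₀^4 aⁿ/n! + a^5/(5!(1-ρ)) ]⁻¹
Σ = a^0/0! + a^1/1! + a^2/2! + a^3/3! + a^4/4! = 1.0000 + 0.5190 + 0.1347 + 0.02330 + 0.003023 = 1.6800
a^5/(5!(1-ρ)) = 0.03765/(120 × 0.8962) = 0.0003501
P₀ = 1/(1.6800 + 0.0003501) = 0.5951
Lq = P₀·a^5·ρ / (5!(1-ρ)²) = 0.5951 × 0.03765 × 0.1038 / (120 × 0.8032) = 0.00002413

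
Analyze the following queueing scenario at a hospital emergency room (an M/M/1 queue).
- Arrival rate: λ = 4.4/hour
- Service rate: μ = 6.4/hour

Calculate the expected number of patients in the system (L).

ρ = λ/μ = 4.4/6.4 = 0.6875
For M/M/1: L = λ/(μ-λ)
L = 4.4/(6.4-4.4) = 4.4/2.00
L = 2.2000 patients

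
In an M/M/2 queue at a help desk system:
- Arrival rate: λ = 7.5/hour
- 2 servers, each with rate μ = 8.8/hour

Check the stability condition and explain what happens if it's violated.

Stability requires ρ = λ/(cμ) < 1
ρ = 7.5/(2 × 8.8) = 7.5/17.60 = 0.4261
Since 0.4261 < 1, the system is STABLE.
The servers are busy 42.61% of the time.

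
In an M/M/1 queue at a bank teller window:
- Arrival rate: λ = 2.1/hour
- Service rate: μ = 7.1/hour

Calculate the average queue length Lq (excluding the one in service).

ρ = λ/μ = 2.1/7.1 = 0.2958
For M/M/1: Lq = λ²/(μ(μ-λ))
Lq = 4.41/(7.1 × 5.00)
Lq = 0.1242 transactions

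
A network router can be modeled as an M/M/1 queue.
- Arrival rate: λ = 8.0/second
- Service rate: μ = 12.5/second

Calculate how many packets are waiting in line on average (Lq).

ρ = λ/μ = 8.0/12.5 = 0.6400
For M/M/1: Lq = λ²/(μ(μ-λ))
Lq = 64.00/(12.5 × 4.50)
Lq = 1.1378 packets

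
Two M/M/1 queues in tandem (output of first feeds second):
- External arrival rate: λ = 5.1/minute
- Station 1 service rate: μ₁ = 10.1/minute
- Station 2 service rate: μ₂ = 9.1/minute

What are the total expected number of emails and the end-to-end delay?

By Jackson's theorem, each station behaves as independent M/M/1.
Station 1: ρ₁ = 5.1/10.1 = 0.5050, L₁ = ρ₁/(1-ρ₁) = λ/(μ₁-λ) = 5.1/5.00 = 1.0200
Station 2: ρ₂ = 5.1/9.1 = 0.5604, L₂ = ρ₂/(1-ρ₂) = λ/(μ₂-λ) = 5.1/4.00 = 1.2750
Total: L = L₁ + L₂ = 1.0200 + 1.2750 = 2.2950
W = L/λ = 2.2950/5.1 = 0.4500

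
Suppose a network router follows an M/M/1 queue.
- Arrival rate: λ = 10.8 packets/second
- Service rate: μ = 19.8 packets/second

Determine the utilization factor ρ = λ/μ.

Server utilization: ρ = λ/μ
ρ = 10.8/19.8 = 0.5455
The server is busy 54.55% of the time.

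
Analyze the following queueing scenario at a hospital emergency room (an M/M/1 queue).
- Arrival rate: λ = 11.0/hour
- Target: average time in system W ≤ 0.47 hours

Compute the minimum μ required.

For M/M/1: W = 1/(μ-λ)
Need W ≤ 0.47, so 1/(μ-λ) ≤ 0.47
μ - λ ≥ 1/0.47 = 2.1277
μ ≥ 11.0 + 2.1277 = 13.1277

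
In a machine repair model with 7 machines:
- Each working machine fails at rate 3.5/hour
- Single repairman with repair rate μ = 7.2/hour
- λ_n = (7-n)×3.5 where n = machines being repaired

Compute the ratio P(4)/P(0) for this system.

P(4)/P(0) = ∏_{i=0}^{4-1} λ_i/μ_{i+1}
= (7-0)×3.5/7.2 × (7-1)×3.5/7.2 × (7-2)×3.5/7.2 × (7-3)×3.5/7.2
= 46.9053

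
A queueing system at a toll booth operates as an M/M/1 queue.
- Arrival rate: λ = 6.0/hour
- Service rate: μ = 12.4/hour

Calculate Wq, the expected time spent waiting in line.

First, compute utilization: ρ = λ/μ = 6.0/12.4 = 0.4839
For M/M/1: Wq = λ/(μ(μ-λ))
Wq = 6.0/(12.4 × (12.4-6.0))
Wq = 6.0/(12.4 × 6.40)
Wq = 0.07560 hours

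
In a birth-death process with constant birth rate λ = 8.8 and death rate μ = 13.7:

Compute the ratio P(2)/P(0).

For constant rates: P(n)/P(0) = (λ/μ)^n
P(2)/P(0) = (8.8/13.7)^2 = 0.64234^2 = 0.4126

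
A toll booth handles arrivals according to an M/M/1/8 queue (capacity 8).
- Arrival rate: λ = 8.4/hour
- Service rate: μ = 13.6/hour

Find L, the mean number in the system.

ρ = λ/μ = 8.4/13.6 = 0.61765
P₀ = (1-ρ)/(1-ρ^(K+1)) = (1-0.61765)/(1-0.61765^9) = 0.3823/0.9869 = 0.3874
P_K = P₀×ρ^K = 0.38742 × 0.61765^8 = 0.38742 × 0.021181 = 0.008206
L = ρ[1 - (K+1)ρ^K + Kρ^(K+1)] / [(1-ρ)(1-ρ^(K+1))]
L = 0.61765 × (1 - 9×0.02118 + 8×0.01308) / ((1 - 0.61765) × (1 - 0.01308)) = 1.4961 vehicles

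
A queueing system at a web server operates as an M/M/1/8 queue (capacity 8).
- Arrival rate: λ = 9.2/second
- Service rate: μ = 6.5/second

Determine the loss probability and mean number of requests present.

ρ = λ/μ = 9.2/6.5 = 1.4154
P₀ = (1-ρ)/(1-ρ^(K+1)) = (1-1.4154)/(1-1.4154^9) = -0.4154/-21.7988 = 0.01906
P_K = P₀×ρ^K = 0.019056 × 1.4154^8 = 0.019056 × 16.1077 = 0.3069
Blocking probability P_8 = 0.3069 (30.69%)
L = ρ[1 - (K+1)ρ^K + Kρ^(K+1)] / [(1-ρ)(1-ρ^(K+1))]
L = 1.4154 × (1 - 9×16.1077 + 8×22.7988) / ((1 - 1.4154) × (1 - 22.7988)) = 6.0055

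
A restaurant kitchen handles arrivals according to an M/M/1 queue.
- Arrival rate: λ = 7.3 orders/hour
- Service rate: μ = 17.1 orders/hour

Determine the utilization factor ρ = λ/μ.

Server utilization: ρ = λ/μ
ρ = 7.3/17.1 = 0.4269
The server is busy 42.69% of the time.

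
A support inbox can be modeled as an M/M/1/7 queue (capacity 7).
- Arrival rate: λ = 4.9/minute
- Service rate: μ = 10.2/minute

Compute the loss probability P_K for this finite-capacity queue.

ρ = λ/μ = 4.9/10.2 = 0.4804
P₀ = (1-ρ)/(1-ρ^(K+1)) = (1-0.4804)/(1-0.4804^8) = 0.5196/0.9972 = 0.5211
P_K = P₀×ρ^K = 0.5211 × 0.4804^7 = 0.5211 × 0.005905 = 0.003077
Blocking probability = 0.31%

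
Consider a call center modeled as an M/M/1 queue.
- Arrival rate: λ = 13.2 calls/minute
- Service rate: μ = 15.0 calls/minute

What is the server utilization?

Server utilization: ρ = λ/μ
ρ = 13.2/15.0 = 0.8800
The server is busy 88.00% of the time.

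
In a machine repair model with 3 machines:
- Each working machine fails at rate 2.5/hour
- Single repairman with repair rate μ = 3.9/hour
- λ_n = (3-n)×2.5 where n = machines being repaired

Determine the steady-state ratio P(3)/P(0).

P(3)/P(0) = ∏_{i=0}^{3-1} λ_i/μ_{i+1}
= (3-0)×2.5/3.9 × (3-1)×2.5/3.9 × (3-2)×2.5/3.9
= 1.5804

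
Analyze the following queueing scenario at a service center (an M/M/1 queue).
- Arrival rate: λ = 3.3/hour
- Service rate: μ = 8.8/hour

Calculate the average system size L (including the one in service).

ρ = λ/μ = 3.3/8.8 = 0.3750
For M/M/1: L = λ/(μ-λ)
L = 3.3/(8.8-3.3) = 3.3/5.50
L = 0.6000 customers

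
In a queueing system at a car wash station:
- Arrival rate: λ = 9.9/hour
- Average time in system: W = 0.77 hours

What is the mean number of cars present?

Little's Law: L = λW
L = 9.9 × 0.77 = 7.6230 cars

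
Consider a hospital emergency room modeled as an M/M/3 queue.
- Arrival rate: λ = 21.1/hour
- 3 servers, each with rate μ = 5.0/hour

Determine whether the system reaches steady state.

Stability requires ρ = λ/(cμ) < 1
ρ = 21.1/(3 × 5.0) = 21.1/15.00 = 1.4067
Since 1.4067 ≥ 1, the system is UNSTABLE.
Need c > λ/μ = 21.1/5.0 = 4.22.
Minimum servers needed: c = 5.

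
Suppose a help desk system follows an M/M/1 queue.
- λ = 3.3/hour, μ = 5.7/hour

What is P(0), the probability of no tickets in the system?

ρ = λ/μ = 3.3/5.7 = 0.5789
P(0) = 1 - ρ = 1 - 0.5789 = 0.4211
The server is idle 42.11% of the time.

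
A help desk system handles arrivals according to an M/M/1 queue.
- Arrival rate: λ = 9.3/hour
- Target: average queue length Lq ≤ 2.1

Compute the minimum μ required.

For M/M/1: Lq = λ²/(μ(μ-λ))
Need Lq ≤ 2.1, i.e. μ(μ-λ) ≥ λ²/2.1
μ² - 9.3μ - 86.49/2.1 ≥ 0  →  μ² - 9.3μ - 41.185714 ≥ 0
Quadratic formula (positive root): μ = [λ + √(λ² + 4×41.185714)]/2
Discriminant: 86.49 + 4×41.185714 = 251.2329, √251.2329 = 15.8503
μ ≥ (9.3 + 15.8503)/2 = 12.5752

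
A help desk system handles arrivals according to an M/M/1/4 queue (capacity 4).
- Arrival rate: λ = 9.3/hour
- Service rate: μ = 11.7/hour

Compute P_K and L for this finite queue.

ρ = λ/μ = 9.3/11.7 = 0.79487
P₀ = (1-ρ)/(1-ρ^(K+1)) = (1-0.79487)/(1-0.79487^5) = 0.20513/0.68269 = 0.3005
P_K = P₀×ρ^K = 0.30047 × 0.79487^4 = 0.30047 × 0.39919 = 0.1199
Blocking probability P_4 = 0.1199 (11.99%)
L = ρ[1 - (K+1)ρ^K + Kρ^(K+1)] / [(1-ρ)(1-ρ^(K+1))]
L = 0.79487 × (1 - 5×0.399194 + 4×0.317308) / ((1 - 0.79487) × (1 - 0.317308)) = 1.5510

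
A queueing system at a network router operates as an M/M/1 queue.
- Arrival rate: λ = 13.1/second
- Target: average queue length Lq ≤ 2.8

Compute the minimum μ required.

For M/M/1: Lq = λ²/(μ(μ-λ))
Need Lq ≤ 2.8, i.e. μ(μ-λ) ≥ λ²/2.8
μ² - 13.1μ - 171.61/2.8 ≥ 0  →  μ² - 13.1μ - 61.289286 ≥ 0
Quadratic formula (positive root): μ = [λ + √(λ² + 4×61.289286)]/2
Discriminant: 171.61 + 4×61.289286 = 416.7671, √416.7671 = 20.4149
μ ≥ (13.1 + 20.4149)/2 = 16.7574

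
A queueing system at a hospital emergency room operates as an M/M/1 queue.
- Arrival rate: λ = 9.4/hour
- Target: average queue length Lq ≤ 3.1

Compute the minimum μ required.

For M/M/1: Lq = λ²/(μ(μ-λ))
Need Lq ≤ 3.1, i.e. μ(μ-λ) ≥ λ²/3.1
μ² - 9.4μ - 88.36/3.1 ≥ 0  →  μ² - 9.4μ - 28.50323 ≥ 0
Quadratic formula (positive root): μ = [λ + √(λ² + 4×28.50323)]/2
Discriminant: 88.36 + 4×28.50323 = 202.3729, √202.3729 = 14.2258
μ ≥ (9.4 + 14.2258)/2 = 11.8129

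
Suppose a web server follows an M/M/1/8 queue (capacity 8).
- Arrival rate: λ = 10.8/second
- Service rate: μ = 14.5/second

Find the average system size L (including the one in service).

ρ = λ/μ = 10.8/14.5 = 0.744828
P₀ = (1-ρ)/(1-ρ^(K+1)) = (1-0.744828)/(1-0.744828^9) = 0.25517/0.92945 = 0.2745
P_K = P₀×ρ^K = 0.2745 × 0.744828^8 = 0.2745 × 0.09472 = 0.02600
L = ρ[1 - (K+1)ρ^K + Kρ^(K+1)] / [(1-ρ)(1-ρ^(K+1))]
L = 0.744828 × (1 - 9×0.09472 + 8×0.07055) / ((1 - 0.744828) × (1 - 0.07055)) = 2.2358 requests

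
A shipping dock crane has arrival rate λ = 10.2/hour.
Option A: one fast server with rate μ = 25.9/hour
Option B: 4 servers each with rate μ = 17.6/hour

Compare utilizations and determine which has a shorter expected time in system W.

Option A: single server μ = 25.9 (M/M/1)
  ρ_A = 10.2/25.9 = 0.3938
  W_A = 1/(μ-λ) = 1/(25.9-10.2) = 1/15.70 = 0.06369

Option B: 4 servers μ = 17.6 (M/M/4)
  ρ_B = λ/(cμ) = 10.2/(4×17.6) = 0.1449
  Offered load a = λ/μ = cρ = 10.2/17.6 = 0.5795
  P₀ = [ Σₙ₌₀^3 aⁿ/n! + a^4/(4!(1-ρ)) ]⁻¹
  Σ = a^0/0! + a^1/1! + a^2/2! + a^3/3! = 1.0000 + 0.57955 + 0.16794 + 0.032442 = 1.7799
  a^4/(4!(1-ρ)) = 0.11281/(24 × 0.85511) = 0.005497
  P₀ = 1/(1.7799 + 0.005497) = 0.5601
  Lq = P₀·a^4·ρ / (4!(1-ρ)²) = 0.560092 × 0.112811 × 0.144886 / (24 × 0.731219) = 0.0005216
  Wq_B = Lq/λ = 0.0005216/10.2 = 0.00005114
  W_B = Wq_B + 1/μ = 0.00005114 + 0.05682 = 0.05687

Since W_B = 0.05687 < W_A = 0.06369, Option B (multiple servers) has the shorter time in system.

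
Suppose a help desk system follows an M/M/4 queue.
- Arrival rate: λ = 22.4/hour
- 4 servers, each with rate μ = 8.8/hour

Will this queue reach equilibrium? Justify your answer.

Stability requires ρ = λ/(cμ) < 1
ρ = 22.4/(4 × 8.8) = 22.4/35.20 = 0.6364
Since 0.6364 < 1, the system is STABLE.
The servers are busy 63.64% of the time.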